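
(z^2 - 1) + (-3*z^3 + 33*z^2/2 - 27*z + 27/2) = -3*z^3 + 35*z^2/2 - 27*z + 25/2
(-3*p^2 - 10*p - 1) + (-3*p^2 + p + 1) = -6*p^2 - 9*p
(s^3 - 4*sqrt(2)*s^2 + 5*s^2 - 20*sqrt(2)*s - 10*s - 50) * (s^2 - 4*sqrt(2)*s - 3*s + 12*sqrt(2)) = s^5 - 8*sqrt(2)*s^4 + 2*s^4 - 16*sqrt(2)*s^3 + 7*s^3 + 44*s^2 + 160*sqrt(2)*s^2 - 330*s + 80*sqrt(2)*s - 600*sqrt(2)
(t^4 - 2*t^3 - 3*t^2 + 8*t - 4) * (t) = t^5 - 2*t^4 - 3*t^3 + 8*t^2 - 4*t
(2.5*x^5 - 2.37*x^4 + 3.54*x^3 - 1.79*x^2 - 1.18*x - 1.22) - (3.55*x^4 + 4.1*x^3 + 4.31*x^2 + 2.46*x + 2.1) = 2.5*x^5 - 5.92*x^4 - 0.56*x^3 - 6.1*x^2 - 3.64*x - 3.32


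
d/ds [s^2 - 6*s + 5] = 2*s - 6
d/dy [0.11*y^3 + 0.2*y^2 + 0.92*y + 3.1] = 0.33*y^2 + 0.4*y + 0.92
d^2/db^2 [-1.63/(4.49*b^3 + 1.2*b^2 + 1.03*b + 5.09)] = ((43.9122*b + 3.912)*(4.49*b^3 + 1.2*b^2 + 1.03*b + 5.09) - 1.63*(13.47*b^2 + 2.4*b + 1.03)*(26.94*b^2 + 4.8*b + 2.06))/(4.49*b^3 + 1.2*b^2 + 1.03*b + 5.09)^3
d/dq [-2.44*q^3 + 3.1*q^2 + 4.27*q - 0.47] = -7.32*q^2 + 6.2*q + 4.27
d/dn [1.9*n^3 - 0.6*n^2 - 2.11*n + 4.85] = 5.7*n^2 - 1.2*n - 2.11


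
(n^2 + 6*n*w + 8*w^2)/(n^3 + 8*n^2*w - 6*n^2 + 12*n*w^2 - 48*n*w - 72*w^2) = (n + 4*w)/(n^2 + 6*n*w - 6*n - 36*w)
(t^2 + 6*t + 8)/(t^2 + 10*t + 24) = (t + 2)/(t + 6)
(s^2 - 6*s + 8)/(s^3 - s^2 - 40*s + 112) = (s - 2)/(s^2 + 3*s - 28)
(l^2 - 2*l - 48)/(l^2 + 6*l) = (l - 8)/l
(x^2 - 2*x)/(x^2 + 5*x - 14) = x/(x + 7)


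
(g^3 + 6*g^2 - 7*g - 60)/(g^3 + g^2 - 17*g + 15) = (g + 4)/(g - 1)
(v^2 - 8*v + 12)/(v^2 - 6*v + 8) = (v - 6)/(v - 4)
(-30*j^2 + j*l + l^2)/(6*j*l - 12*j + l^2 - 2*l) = (-5*j + l)/(l - 2)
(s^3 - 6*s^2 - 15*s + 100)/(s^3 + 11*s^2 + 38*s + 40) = (s^2 - 10*s + 25)/(s^2 + 7*s + 10)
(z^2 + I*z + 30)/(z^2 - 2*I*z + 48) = (z - 5*I)/(z - 8*I)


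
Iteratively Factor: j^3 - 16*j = (j)*(j^2 - 16) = j*(j + 4)*(j - 4)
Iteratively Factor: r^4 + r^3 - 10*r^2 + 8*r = (r)*(r^3 + r^2 - 10*r + 8) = r*(r - 1)*(r^2 + 2*r - 8) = r*(r - 2)*(r - 1)*(r + 4)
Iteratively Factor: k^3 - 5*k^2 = (k)*(k^2 - 5*k) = k^2*(k - 5)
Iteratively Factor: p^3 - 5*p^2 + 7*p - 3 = (p - 3)*(p^2 - 2*p + 1) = (p - 3)*(p - 1)*(p - 1)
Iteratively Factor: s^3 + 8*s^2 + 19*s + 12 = (s + 1)*(s^2 + 7*s + 12) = (s + 1)*(s + 3)*(s + 4)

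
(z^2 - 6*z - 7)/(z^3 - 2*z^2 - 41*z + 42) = (z + 1)/(z^2 + 5*z - 6)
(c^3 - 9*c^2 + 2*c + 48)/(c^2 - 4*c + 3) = (c^2 - 6*c - 16)/(c - 1)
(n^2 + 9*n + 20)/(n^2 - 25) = (n + 4)/(n - 5)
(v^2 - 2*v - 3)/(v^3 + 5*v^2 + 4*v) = (v - 3)/(v*(v + 4))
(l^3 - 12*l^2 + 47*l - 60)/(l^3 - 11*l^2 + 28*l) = (l^2 - 8*l + 15)/(l*(l - 7))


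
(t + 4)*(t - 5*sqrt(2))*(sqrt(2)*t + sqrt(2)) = sqrt(2)*t^3 - 10*t^2 + 5*sqrt(2)*t^2 - 50*t + 4*sqrt(2)*t - 40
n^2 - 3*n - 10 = (n - 5)*(n + 2)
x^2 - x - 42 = (x - 7)*(x + 6)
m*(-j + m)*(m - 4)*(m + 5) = -j*m^3 - j*m^2 + 20*j*m + m^4 + m^3 - 20*m^2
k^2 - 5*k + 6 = (k - 3)*(k - 2)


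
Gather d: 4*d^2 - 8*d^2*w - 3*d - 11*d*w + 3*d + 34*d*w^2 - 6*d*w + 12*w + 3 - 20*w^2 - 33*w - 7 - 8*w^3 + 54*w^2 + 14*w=d^2*(4 - 8*w) + d*(34*w^2 - 17*w) - 8*w^3 + 34*w^2 - 7*w - 4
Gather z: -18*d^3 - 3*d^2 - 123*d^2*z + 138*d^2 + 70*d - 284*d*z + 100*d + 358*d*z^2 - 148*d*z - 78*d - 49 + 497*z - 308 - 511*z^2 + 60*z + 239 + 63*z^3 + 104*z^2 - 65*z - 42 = -18*d^3 + 135*d^2 + 92*d + 63*z^3 + z^2*(358*d - 407) + z*(-123*d^2 - 432*d + 492) - 160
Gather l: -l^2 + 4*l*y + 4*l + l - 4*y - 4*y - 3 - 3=-l^2 + l*(4*y + 5) - 8*y - 6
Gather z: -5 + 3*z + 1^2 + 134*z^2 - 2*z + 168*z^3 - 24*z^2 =168*z^3 + 110*z^2 + z - 4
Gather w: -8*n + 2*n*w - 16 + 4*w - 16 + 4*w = -8*n + w*(2*n + 8) - 32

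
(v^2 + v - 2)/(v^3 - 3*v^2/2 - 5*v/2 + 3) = 2*(v + 2)/(2*v^2 - v - 6)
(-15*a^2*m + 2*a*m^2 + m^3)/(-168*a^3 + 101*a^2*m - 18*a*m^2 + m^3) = m*(5*a + m)/(56*a^2 - 15*a*m + m^2)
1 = 1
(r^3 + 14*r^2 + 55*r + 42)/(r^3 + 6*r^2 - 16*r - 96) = (r^2 + 8*r + 7)/(r^2 - 16)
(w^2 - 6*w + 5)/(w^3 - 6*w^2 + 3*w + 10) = (w - 1)/(w^2 - w - 2)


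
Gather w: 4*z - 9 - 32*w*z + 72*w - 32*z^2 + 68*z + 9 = w*(72 - 32*z) - 32*z^2 + 72*z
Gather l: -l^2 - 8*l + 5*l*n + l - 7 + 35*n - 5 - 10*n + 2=-l^2 + l*(5*n - 7) + 25*n - 10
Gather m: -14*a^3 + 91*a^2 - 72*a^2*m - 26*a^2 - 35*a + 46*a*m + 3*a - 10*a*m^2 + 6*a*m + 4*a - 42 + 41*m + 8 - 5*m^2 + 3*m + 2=-14*a^3 + 65*a^2 - 28*a + m^2*(-10*a - 5) + m*(-72*a^2 + 52*a + 44) - 32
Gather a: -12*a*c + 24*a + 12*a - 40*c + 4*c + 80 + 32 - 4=a*(36 - 12*c) - 36*c + 108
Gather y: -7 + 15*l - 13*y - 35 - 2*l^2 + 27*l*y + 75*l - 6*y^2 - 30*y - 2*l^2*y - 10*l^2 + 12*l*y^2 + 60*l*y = -12*l^2 + 90*l + y^2*(12*l - 6) + y*(-2*l^2 + 87*l - 43) - 42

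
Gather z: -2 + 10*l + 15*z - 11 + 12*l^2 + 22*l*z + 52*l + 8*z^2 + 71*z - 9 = 12*l^2 + 62*l + 8*z^2 + z*(22*l + 86) - 22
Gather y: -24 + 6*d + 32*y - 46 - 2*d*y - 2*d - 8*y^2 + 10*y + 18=4*d - 8*y^2 + y*(42 - 2*d) - 52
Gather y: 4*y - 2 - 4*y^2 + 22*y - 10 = -4*y^2 + 26*y - 12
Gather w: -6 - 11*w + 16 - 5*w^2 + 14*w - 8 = -5*w^2 + 3*w + 2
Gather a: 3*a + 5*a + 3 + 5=8*a + 8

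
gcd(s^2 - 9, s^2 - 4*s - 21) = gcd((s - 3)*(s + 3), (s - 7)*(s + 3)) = s + 3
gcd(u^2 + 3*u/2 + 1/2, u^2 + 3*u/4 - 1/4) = u + 1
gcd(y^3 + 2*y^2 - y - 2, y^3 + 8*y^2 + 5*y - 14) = y^2 + y - 2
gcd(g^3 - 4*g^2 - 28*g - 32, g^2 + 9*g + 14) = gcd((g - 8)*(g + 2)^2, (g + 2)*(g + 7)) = g + 2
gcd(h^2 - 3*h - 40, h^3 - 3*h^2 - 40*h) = h^2 - 3*h - 40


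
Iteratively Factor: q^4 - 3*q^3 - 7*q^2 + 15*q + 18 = (q + 1)*(q^3 - 4*q^2 - 3*q + 18) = (q - 3)*(q + 1)*(q^2 - q - 6) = (q - 3)^2*(q + 1)*(q + 2)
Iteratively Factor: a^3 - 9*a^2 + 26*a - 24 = (a - 2)*(a^2 - 7*a + 12) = (a - 4)*(a - 2)*(a - 3)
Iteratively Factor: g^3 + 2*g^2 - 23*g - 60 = (g - 5)*(g^2 + 7*g + 12) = (g - 5)*(g + 3)*(g + 4)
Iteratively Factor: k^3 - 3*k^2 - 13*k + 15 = (k + 3)*(k^2 - 6*k + 5) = (k - 5)*(k + 3)*(k - 1)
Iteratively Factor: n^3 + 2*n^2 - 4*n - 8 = (n + 2)*(n^2 - 4) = (n - 2)*(n + 2)*(n + 2)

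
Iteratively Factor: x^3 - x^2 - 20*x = (x - 5)*(x^2 + 4*x) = x*(x - 5)*(x + 4)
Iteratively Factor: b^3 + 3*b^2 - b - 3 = (b + 3)*(b^2 - 1) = (b - 1)*(b + 3)*(b + 1)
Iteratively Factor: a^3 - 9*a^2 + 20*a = (a - 5)*(a^2 - 4*a) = (a - 5)*(a - 4)*(a)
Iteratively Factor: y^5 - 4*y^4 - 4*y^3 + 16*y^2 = (y)*(y^4 - 4*y^3 - 4*y^2 + 16*y) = y*(y - 2)*(y^3 - 2*y^2 - 8*y) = y*(y - 2)*(y + 2)*(y^2 - 4*y) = y^2*(y - 2)*(y + 2)*(y - 4)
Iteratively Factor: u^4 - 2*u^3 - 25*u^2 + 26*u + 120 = (u - 5)*(u^3 + 3*u^2 - 10*u - 24) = (u - 5)*(u + 2)*(u^2 + u - 12) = (u - 5)*(u + 2)*(u + 4)*(u - 3)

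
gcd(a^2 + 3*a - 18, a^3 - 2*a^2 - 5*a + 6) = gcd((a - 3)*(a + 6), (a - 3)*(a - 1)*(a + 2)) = a - 3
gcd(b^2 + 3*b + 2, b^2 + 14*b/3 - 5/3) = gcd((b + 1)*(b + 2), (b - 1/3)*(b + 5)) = 1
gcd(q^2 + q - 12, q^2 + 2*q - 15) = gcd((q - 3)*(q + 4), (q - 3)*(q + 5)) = q - 3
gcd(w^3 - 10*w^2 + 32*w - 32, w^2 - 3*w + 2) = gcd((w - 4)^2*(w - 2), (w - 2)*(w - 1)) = w - 2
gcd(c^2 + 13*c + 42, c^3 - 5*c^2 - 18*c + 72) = 1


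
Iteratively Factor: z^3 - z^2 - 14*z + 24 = (z - 3)*(z^2 + 2*z - 8) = (z - 3)*(z - 2)*(z + 4)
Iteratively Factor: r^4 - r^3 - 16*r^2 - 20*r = (r - 5)*(r^3 + 4*r^2 + 4*r) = r*(r - 5)*(r^2 + 4*r + 4) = r*(r - 5)*(r + 2)*(r + 2)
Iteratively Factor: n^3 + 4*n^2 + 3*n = (n + 1)*(n^2 + 3*n) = n*(n + 1)*(n + 3)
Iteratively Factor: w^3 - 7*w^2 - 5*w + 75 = (w - 5)*(w^2 - 2*w - 15) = (w - 5)*(w + 3)*(w - 5)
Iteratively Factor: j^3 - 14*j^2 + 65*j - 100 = (j - 4)*(j^2 - 10*j + 25) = (j - 5)*(j - 4)*(j - 5)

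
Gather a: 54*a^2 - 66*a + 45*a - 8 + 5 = 54*a^2 - 21*a - 3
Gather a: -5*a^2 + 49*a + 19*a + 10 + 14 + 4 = -5*a^2 + 68*a + 28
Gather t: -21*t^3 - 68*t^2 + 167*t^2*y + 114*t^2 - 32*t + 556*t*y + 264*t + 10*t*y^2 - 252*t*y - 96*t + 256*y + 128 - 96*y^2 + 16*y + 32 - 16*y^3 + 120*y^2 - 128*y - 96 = -21*t^3 + t^2*(167*y + 46) + t*(10*y^2 + 304*y + 136) - 16*y^3 + 24*y^2 + 144*y + 64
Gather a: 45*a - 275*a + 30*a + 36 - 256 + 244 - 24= -200*a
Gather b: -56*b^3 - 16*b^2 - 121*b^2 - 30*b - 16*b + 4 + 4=-56*b^3 - 137*b^2 - 46*b + 8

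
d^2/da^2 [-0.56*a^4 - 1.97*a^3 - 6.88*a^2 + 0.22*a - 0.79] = -6.72*a^2 - 11.82*a - 13.76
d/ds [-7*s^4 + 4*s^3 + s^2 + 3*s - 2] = -28*s^3 + 12*s^2 + 2*s + 3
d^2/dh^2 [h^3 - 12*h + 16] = 6*h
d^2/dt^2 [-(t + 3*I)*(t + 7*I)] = -2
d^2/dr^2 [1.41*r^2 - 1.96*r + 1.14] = 2.82000000000000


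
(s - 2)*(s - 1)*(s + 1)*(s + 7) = s^4 + 5*s^3 - 15*s^2 - 5*s + 14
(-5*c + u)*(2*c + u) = -10*c^2 - 3*c*u + u^2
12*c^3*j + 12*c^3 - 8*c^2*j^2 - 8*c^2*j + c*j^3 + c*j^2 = (-6*c + j)*(-2*c + j)*(c*j + c)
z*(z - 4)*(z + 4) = z^3 - 16*z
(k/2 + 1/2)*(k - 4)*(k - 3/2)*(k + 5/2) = k^4/2 - k^3 - 43*k^2/8 + 29*k/8 + 15/2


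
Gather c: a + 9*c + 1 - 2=a + 9*c - 1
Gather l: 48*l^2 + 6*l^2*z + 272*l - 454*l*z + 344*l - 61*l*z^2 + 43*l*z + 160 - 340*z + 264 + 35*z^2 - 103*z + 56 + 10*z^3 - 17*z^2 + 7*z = l^2*(6*z + 48) + l*(-61*z^2 - 411*z + 616) + 10*z^3 + 18*z^2 - 436*z + 480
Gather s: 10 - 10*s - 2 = 8 - 10*s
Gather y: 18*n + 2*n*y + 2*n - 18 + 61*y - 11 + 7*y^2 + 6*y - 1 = 20*n + 7*y^2 + y*(2*n + 67) - 30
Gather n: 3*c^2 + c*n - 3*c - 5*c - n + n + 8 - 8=3*c^2 + c*n - 8*c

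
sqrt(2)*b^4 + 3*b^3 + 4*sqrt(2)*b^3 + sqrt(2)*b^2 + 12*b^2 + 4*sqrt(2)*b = b*(b + 4)*(b + sqrt(2))*(sqrt(2)*b + 1)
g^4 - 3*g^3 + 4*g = g*(g - 2)^2*(g + 1)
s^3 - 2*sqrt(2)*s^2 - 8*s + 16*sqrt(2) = (s - 2*sqrt(2))^2*(s + 2*sqrt(2))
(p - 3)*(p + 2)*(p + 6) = p^3 + 5*p^2 - 12*p - 36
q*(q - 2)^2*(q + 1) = q^4 - 3*q^3 + 4*q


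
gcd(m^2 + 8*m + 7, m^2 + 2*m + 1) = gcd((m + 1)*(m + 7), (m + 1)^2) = m + 1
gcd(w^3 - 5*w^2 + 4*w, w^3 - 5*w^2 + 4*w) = w^3 - 5*w^2 + 4*w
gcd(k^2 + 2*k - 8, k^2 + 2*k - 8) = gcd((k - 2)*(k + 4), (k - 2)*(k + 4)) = k^2 + 2*k - 8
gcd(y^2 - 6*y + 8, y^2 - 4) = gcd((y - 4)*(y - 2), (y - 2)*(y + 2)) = y - 2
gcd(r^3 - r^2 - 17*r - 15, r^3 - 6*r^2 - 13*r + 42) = r + 3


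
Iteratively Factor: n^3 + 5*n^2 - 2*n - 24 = (n + 4)*(n^2 + n - 6) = (n + 3)*(n + 4)*(n - 2)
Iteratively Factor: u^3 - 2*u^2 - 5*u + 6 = (u - 1)*(u^2 - u - 6) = (u - 1)*(u + 2)*(u - 3)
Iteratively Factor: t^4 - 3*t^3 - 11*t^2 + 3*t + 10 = (t + 1)*(t^3 - 4*t^2 - 7*t + 10) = (t - 1)*(t + 1)*(t^2 - 3*t - 10) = (t - 5)*(t - 1)*(t + 1)*(t + 2)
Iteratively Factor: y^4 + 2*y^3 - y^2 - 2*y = (y - 1)*(y^3 + 3*y^2 + 2*y) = y*(y - 1)*(y^2 + 3*y + 2) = y*(y - 1)*(y + 2)*(y + 1)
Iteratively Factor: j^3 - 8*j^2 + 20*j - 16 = (j - 2)*(j^2 - 6*j + 8) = (j - 4)*(j - 2)*(j - 2)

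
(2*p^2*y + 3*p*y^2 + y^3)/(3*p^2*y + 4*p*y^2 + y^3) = (2*p + y)/(3*p + y)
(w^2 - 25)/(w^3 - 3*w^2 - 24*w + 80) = (w - 5)/(w^2 - 8*w + 16)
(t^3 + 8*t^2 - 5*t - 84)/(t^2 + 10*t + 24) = (t^2 + 4*t - 21)/(t + 6)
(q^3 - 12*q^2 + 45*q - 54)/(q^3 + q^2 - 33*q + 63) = (q - 6)/(q + 7)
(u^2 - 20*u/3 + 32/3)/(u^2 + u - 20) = (u - 8/3)/(u + 5)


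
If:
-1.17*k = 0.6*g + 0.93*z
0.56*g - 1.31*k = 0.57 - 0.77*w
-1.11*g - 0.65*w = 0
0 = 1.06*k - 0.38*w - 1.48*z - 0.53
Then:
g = -22.49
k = 12.53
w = 38.41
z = -1.25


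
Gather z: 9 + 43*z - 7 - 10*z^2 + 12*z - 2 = -10*z^2 + 55*z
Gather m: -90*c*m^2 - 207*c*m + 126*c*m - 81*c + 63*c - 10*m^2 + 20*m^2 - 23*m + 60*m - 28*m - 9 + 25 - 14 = -18*c + m^2*(10 - 90*c) + m*(9 - 81*c) + 2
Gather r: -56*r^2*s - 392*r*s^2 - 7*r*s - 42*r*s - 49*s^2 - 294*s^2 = -56*r^2*s + r*(-392*s^2 - 49*s) - 343*s^2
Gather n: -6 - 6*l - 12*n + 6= -6*l - 12*n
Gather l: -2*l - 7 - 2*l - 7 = -4*l - 14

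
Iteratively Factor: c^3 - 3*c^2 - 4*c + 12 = (c + 2)*(c^2 - 5*c + 6) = (c - 3)*(c + 2)*(c - 2)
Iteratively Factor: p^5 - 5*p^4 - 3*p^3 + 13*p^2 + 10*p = (p + 1)*(p^4 - 6*p^3 + 3*p^2 + 10*p) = (p + 1)^2*(p^3 - 7*p^2 + 10*p) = (p - 2)*(p + 1)^2*(p^2 - 5*p) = (p - 5)*(p - 2)*(p + 1)^2*(p)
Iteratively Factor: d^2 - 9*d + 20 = (d - 4)*(d - 5)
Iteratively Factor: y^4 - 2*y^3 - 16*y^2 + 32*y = (y)*(y^3 - 2*y^2 - 16*y + 32) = y*(y - 2)*(y^2 - 16) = y*(y - 2)*(y + 4)*(y - 4)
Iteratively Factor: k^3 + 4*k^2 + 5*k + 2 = (k + 1)*(k^2 + 3*k + 2) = (k + 1)*(k + 2)*(k + 1)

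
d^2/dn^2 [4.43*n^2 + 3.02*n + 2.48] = 8.86000000000000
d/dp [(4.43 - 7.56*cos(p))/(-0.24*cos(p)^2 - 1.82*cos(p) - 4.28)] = (1.8144*cos(p)^2 - 2.1264*cos(p) - 40.4194)*sin(p)/(0.0576*cos(p)^4 + 0.8736*cos(p)^3 + 5.3668*cos(p)^2 + 15.5792*cos(p) + 18.3184)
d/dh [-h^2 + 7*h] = 7 - 2*h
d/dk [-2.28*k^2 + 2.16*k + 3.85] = 2.16 - 4.56*k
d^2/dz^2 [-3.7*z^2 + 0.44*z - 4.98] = -7.40000000000000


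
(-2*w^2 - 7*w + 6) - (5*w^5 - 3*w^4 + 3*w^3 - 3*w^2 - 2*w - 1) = -5*w^5 + 3*w^4 - 3*w^3 + w^2 - 5*w + 7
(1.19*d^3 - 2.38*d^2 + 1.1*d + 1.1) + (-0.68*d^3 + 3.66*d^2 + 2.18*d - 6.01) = 0.51*d^3 + 1.28*d^2 + 3.28*d - 4.91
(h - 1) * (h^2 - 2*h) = h^3 - 3*h^2 + 2*h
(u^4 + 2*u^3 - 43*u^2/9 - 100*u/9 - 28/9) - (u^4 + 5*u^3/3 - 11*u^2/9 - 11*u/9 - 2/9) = u^3/3 - 32*u^2/9 - 89*u/9 - 26/9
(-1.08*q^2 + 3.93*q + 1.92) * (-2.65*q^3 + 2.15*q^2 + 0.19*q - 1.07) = 2.862*q^5 - 12.7365*q^4 + 3.1563*q^3 + 6.0303*q^2 - 3.8403*q - 2.0544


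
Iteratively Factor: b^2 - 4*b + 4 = (b - 2)*(b - 2)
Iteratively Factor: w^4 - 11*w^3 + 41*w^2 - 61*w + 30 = (w - 2)*(w^3 - 9*w^2 + 23*w - 15) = (w - 3)*(w - 2)*(w^2 - 6*w + 5) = (w - 5)*(w - 3)*(w - 2)*(w - 1)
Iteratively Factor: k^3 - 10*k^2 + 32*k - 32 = (k - 2)*(k^2 - 8*k + 16) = (k - 4)*(k - 2)*(k - 4)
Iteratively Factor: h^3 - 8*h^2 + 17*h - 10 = (h - 1)*(h^2 - 7*h + 10) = (h - 2)*(h - 1)*(h - 5)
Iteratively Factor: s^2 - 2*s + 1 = (s - 1)*(s - 1)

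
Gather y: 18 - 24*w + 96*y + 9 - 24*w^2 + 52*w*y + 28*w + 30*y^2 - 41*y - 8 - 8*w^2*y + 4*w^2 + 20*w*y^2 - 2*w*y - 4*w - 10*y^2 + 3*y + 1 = -20*w^2 + y^2*(20*w + 20) + y*(-8*w^2 + 50*w + 58) + 20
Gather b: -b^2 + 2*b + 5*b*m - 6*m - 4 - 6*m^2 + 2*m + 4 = -b^2 + b*(5*m + 2) - 6*m^2 - 4*m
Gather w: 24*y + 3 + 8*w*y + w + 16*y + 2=w*(8*y + 1) + 40*y + 5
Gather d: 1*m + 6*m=7*m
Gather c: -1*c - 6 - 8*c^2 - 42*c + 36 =-8*c^2 - 43*c + 30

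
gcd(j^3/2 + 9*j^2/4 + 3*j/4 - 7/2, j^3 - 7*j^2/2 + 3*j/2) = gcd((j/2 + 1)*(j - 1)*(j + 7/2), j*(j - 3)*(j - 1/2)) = 1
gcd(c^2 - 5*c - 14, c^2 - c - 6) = c + 2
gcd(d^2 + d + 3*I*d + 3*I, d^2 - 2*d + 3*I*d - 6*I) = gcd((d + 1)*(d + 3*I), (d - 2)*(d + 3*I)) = d + 3*I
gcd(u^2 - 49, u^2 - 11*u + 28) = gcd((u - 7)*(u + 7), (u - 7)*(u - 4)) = u - 7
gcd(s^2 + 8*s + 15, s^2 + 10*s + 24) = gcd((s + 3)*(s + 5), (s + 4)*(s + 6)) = 1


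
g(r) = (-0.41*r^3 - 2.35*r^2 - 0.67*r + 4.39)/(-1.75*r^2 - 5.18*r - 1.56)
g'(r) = (3.5*r + 5.18)*(-0.41*r^3 - 2.35*r^2 - 0.67*r + 4.39)/(-1.75*r^2 - 5.18*r - 1.56)^2 + (-1.23*r^2 - 4.7*r - 0.67)/(-1.75*r^2 - 5.18*r - 1.56)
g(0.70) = -0.43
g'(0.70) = 1.30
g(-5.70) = -0.27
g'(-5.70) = 0.34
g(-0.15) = -5.40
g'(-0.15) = 30.54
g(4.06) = 1.25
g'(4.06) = 0.31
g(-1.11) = 1.38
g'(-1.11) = 2.37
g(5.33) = 1.62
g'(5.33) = 0.28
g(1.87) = 0.45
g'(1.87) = 0.49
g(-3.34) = 1.14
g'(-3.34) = 1.62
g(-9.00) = -1.23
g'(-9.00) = 0.26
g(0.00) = -2.81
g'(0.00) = 9.77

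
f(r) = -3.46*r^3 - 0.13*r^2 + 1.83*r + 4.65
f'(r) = -10.38*r^2 - 0.26*r + 1.83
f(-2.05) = 30.16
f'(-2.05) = -41.26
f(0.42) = 5.14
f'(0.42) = -0.11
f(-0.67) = 4.41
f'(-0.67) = -2.66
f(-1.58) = 15.08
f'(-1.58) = -23.67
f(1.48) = -4.14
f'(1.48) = -21.29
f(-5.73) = 640.83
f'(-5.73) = -337.49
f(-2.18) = 35.89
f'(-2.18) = -46.93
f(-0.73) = 4.59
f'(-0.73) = -3.51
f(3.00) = -84.45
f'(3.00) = -92.37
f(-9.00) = 2499.99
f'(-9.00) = -836.61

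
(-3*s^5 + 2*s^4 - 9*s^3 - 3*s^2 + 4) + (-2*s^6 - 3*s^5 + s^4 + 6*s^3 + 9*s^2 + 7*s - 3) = -2*s^6 - 6*s^5 + 3*s^4 - 3*s^3 + 6*s^2 + 7*s + 1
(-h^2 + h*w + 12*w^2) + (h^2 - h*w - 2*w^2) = 10*w^2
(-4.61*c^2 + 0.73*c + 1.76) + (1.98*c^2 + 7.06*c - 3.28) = -2.63*c^2 + 7.79*c - 1.52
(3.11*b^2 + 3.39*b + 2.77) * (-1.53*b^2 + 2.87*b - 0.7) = -4.7583*b^4 + 3.739*b^3 + 3.3142*b^2 + 5.5769*b - 1.939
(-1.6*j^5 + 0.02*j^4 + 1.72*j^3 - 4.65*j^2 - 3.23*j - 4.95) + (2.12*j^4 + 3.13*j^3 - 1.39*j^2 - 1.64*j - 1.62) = -1.6*j^5 + 2.14*j^4 + 4.85*j^3 - 6.04*j^2 - 4.87*j - 6.57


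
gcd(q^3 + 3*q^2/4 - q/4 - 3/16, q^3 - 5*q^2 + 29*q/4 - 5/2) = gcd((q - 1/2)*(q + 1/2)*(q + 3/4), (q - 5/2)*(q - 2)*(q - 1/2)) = q - 1/2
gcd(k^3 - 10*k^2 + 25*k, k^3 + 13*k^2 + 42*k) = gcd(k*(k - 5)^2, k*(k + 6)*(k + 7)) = k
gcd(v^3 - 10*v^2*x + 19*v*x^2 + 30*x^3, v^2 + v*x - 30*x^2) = -v + 5*x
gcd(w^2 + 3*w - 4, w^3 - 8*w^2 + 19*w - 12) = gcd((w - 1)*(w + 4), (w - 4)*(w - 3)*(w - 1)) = w - 1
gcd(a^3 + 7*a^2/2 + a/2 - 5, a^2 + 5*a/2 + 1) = a + 2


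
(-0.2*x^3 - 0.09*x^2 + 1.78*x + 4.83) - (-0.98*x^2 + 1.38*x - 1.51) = -0.2*x^3 + 0.89*x^2 + 0.4*x + 6.34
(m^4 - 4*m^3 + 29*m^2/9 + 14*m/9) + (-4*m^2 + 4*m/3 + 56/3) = m^4 - 4*m^3 - 7*m^2/9 + 26*m/9 + 56/3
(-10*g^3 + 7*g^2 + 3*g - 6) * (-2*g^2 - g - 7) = 20*g^5 - 4*g^4 + 57*g^3 - 40*g^2 - 15*g + 42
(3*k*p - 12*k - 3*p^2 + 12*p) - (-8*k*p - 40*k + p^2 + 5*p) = 11*k*p + 28*k - 4*p^2 + 7*p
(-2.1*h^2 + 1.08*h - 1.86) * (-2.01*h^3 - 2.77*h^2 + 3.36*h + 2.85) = 4.221*h^5 + 3.6462*h^4 - 6.309*h^3 + 2.796*h^2 - 3.1716*h - 5.301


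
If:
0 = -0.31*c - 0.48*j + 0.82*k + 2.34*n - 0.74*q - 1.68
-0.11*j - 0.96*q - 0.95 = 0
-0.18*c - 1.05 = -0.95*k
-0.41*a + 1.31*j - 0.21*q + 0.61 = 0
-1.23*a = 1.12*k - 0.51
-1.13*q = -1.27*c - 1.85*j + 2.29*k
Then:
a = -1.30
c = 4.08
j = -1.01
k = 1.88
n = 0.12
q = -0.87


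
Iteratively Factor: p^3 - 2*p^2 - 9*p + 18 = (p - 3)*(p^2 + p - 6) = (p - 3)*(p + 3)*(p - 2)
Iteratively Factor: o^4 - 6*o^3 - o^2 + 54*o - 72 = (o - 4)*(o^3 - 2*o^2 - 9*o + 18) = (o - 4)*(o - 3)*(o^2 + o - 6) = (o - 4)*(o - 3)*(o + 3)*(o - 2)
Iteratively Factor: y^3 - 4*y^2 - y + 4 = (y + 1)*(y^2 - 5*y + 4) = (y - 4)*(y + 1)*(y - 1)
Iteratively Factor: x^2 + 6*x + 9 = (x + 3)*(x + 3)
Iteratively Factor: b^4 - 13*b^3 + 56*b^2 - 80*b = (b - 5)*(b^3 - 8*b^2 + 16*b) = (b - 5)*(b - 4)*(b^2 - 4*b) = (b - 5)*(b - 4)^2*(b)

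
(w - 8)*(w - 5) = w^2 - 13*w + 40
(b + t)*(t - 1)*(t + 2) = b*t^2 + b*t - 2*b + t^3 + t^2 - 2*t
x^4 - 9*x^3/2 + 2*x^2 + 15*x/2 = x*(x - 3)*(x - 5/2)*(x + 1)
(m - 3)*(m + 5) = m^2 + 2*m - 15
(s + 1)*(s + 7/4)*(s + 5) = s^3 + 31*s^2/4 + 31*s/2 + 35/4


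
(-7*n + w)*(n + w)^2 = -7*n^3 - 13*n^2*w - 5*n*w^2 + w^3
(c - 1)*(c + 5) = c^2 + 4*c - 5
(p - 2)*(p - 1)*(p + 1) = p^3 - 2*p^2 - p + 2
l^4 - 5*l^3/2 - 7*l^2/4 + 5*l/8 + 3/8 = (l - 3)*(l - 1/2)*(l + 1/2)^2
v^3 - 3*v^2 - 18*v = v*(v - 6)*(v + 3)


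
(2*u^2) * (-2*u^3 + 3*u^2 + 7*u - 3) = -4*u^5 + 6*u^4 + 14*u^3 - 6*u^2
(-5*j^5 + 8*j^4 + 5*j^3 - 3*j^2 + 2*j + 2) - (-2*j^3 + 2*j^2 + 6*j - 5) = -5*j^5 + 8*j^4 + 7*j^3 - 5*j^2 - 4*j + 7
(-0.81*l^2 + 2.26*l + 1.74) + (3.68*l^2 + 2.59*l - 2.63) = 2.87*l^2 + 4.85*l - 0.89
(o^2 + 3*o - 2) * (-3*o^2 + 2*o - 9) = -3*o^4 - 7*o^3 + 3*o^2 - 31*o + 18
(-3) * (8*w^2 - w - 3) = -24*w^2 + 3*w + 9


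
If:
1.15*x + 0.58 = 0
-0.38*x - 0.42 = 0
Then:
No Solution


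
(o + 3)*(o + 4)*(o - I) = o^3 + 7*o^2 - I*o^2 + 12*o - 7*I*o - 12*I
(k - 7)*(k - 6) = k^2 - 13*k + 42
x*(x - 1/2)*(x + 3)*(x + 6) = x^4 + 17*x^3/2 + 27*x^2/2 - 9*x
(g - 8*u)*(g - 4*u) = g^2 - 12*g*u + 32*u^2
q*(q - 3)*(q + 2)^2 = q^4 + q^3 - 8*q^2 - 12*q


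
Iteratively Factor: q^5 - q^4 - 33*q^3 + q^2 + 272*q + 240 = (q - 4)*(q^4 + 3*q^3 - 21*q^2 - 83*q - 60) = (q - 4)*(q + 3)*(q^3 - 21*q - 20) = (q - 5)*(q - 4)*(q + 3)*(q^2 + 5*q + 4) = (q - 5)*(q - 4)*(q + 3)*(q + 4)*(q + 1)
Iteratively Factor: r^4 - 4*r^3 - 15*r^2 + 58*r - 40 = (r - 2)*(r^3 - 2*r^2 - 19*r + 20) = (r - 5)*(r - 2)*(r^2 + 3*r - 4) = (r - 5)*(r - 2)*(r - 1)*(r + 4)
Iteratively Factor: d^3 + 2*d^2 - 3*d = (d - 1)*(d^2 + 3*d) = d*(d - 1)*(d + 3)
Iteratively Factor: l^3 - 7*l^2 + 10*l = (l - 5)*(l^2 - 2*l) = (l - 5)*(l - 2)*(l)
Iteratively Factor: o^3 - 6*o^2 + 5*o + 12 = (o + 1)*(o^2 - 7*o + 12) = (o - 3)*(o + 1)*(o - 4)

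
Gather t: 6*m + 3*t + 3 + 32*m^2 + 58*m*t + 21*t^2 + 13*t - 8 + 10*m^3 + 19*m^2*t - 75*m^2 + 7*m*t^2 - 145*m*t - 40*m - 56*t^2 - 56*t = 10*m^3 - 43*m^2 - 34*m + t^2*(7*m - 35) + t*(19*m^2 - 87*m - 40) - 5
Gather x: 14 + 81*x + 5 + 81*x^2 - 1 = 81*x^2 + 81*x + 18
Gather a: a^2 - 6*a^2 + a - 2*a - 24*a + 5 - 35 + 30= -5*a^2 - 25*a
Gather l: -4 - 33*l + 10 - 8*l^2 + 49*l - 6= -8*l^2 + 16*l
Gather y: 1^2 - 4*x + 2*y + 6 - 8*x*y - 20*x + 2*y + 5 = -24*x + y*(4 - 8*x) + 12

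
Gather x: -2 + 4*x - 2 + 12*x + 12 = 16*x + 8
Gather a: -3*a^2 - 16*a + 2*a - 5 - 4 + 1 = -3*a^2 - 14*a - 8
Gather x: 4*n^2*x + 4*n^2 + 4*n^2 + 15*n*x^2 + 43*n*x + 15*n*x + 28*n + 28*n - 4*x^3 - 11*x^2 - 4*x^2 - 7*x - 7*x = 8*n^2 + 56*n - 4*x^3 + x^2*(15*n - 15) + x*(4*n^2 + 58*n - 14)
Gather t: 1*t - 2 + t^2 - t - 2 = t^2 - 4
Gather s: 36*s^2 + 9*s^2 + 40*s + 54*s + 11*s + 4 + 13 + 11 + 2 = 45*s^2 + 105*s + 30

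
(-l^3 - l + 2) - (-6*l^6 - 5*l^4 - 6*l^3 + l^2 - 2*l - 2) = 6*l^6 + 5*l^4 + 5*l^3 - l^2 + l + 4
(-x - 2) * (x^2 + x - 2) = -x^3 - 3*x^2 + 4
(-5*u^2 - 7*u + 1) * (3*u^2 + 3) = -15*u^4 - 21*u^3 - 12*u^2 - 21*u + 3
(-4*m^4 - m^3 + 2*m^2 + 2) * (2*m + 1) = -8*m^5 - 6*m^4 + 3*m^3 + 2*m^2 + 4*m + 2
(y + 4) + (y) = 2*y + 4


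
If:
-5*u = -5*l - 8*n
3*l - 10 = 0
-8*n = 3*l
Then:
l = 10/3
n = -5/4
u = 4/3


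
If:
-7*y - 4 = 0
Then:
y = -4/7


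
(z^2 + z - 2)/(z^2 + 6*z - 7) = (z + 2)/(z + 7)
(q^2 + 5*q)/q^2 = (q + 5)/q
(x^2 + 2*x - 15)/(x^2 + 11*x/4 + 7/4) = 4*(x^2 + 2*x - 15)/(4*x^2 + 11*x + 7)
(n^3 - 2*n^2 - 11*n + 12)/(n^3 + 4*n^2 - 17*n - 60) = (n - 1)/(n + 5)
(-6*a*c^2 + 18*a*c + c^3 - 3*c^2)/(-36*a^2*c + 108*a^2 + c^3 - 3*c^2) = c/(6*a + c)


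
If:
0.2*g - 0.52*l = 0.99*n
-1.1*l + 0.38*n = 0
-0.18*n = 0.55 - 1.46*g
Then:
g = 0.38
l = 0.02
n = 0.07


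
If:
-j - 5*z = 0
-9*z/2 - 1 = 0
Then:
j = 10/9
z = -2/9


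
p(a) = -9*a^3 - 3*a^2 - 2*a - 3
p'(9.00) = -2243.00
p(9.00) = -6825.00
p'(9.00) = -2243.00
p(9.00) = -6825.00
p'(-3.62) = -334.10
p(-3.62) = 391.87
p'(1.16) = -45.29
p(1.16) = -23.40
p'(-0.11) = -1.67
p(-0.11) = -2.80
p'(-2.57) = -164.91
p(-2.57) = 135.10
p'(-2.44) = -148.11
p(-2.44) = 114.76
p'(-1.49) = -53.00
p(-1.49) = 23.09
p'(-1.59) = -60.72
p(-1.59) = 28.77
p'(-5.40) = -756.92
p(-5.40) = 1337.50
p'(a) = -27*a^2 - 6*a - 2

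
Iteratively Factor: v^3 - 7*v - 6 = (v + 2)*(v^2 - 2*v - 3) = (v - 3)*(v + 2)*(v + 1)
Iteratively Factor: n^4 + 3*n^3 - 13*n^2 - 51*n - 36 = (n + 3)*(n^3 - 13*n - 12) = (n - 4)*(n + 3)*(n^2 + 4*n + 3) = (n - 4)*(n + 1)*(n + 3)*(n + 3)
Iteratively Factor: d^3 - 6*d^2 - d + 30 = (d - 5)*(d^2 - d - 6) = (d - 5)*(d - 3)*(d + 2)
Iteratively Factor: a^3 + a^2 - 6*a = (a - 2)*(a^2 + 3*a) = a*(a - 2)*(a + 3)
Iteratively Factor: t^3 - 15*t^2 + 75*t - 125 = (t - 5)*(t^2 - 10*t + 25) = (t - 5)^2*(t - 5)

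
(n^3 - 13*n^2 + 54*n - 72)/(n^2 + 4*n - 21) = (n^2 - 10*n + 24)/(n + 7)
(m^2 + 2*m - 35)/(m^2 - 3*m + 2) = (m^2 + 2*m - 35)/(m^2 - 3*m + 2)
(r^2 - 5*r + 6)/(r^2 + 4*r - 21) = (r - 2)/(r + 7)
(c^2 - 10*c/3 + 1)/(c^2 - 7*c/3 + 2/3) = (c - 3)/(c - 2)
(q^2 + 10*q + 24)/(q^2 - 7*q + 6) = (q^2 + 10*q + 24)/(q^2 - 7*q + 6)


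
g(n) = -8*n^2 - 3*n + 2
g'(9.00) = -147.00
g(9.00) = -673.00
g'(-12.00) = 189.00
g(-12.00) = -1114.00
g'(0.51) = -11.16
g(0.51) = -1.61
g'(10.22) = -166.52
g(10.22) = -864.25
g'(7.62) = -124.92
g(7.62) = -485.38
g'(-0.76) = 9.16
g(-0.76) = -0.34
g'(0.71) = -14.36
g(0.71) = -4.16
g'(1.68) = -29.88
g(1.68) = -25.62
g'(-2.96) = 44.36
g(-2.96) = -59.21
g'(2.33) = -40.28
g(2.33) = -48.42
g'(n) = -16*n - 3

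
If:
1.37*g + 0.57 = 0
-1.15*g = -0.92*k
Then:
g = -0.42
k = -0.52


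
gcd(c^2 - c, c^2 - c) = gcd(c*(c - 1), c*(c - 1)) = c^2 - c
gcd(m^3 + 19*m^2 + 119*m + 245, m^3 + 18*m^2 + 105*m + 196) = m^2 + 14*m + 49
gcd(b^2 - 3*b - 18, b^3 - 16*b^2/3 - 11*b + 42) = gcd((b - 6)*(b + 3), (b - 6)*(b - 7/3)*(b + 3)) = b^2 - 3*b - 18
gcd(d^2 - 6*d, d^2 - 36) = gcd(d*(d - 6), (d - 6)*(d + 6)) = d - 6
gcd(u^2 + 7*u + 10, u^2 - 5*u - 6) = 1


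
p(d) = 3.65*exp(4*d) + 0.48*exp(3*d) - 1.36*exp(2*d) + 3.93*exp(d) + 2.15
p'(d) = 14.6*exp(4*d) + 1.44*exp(3*d) - 2.72*exp(2*d) + 3.93*exp(d)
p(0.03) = 9.40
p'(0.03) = 19.20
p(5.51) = 13626102500.77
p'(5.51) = 54497326716.07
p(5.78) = 40119556709.69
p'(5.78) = 160462218631.00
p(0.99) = 203.70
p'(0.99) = 784.82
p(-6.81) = 2.15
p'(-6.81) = 0.00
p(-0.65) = 4.17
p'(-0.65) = 2.60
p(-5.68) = 2.16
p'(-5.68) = 0.01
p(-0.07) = 7.78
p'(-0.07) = 13.50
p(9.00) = 15736250440860200.00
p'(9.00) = 62944746558785000.00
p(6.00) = 96716592800.22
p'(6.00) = 386835292343.72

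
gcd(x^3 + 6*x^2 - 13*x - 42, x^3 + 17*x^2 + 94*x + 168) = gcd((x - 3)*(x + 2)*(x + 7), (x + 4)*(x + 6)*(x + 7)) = x + 7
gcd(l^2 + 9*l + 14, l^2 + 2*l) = l + 2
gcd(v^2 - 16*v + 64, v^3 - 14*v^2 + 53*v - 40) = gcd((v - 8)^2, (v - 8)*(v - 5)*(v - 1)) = v - 8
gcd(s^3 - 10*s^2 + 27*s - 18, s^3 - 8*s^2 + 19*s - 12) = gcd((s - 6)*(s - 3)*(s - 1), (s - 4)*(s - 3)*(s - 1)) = s^2 - 4*s + 3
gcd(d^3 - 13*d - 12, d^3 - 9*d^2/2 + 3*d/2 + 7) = d + 1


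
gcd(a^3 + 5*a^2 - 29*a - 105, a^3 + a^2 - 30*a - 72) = a + 3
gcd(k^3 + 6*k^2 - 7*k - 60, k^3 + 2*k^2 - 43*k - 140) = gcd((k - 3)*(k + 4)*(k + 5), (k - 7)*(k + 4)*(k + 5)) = k^2 + 9*k + 20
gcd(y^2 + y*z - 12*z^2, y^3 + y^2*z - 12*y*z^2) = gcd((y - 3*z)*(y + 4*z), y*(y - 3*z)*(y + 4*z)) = y^2 + y*z - 12*z^2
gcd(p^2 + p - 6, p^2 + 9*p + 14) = 1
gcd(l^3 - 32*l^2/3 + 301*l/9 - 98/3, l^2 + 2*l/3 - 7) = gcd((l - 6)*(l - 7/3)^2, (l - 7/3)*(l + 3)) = l - 7/3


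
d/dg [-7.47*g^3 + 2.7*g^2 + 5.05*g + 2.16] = -22.41*g^2 + 5.4*g + 5.05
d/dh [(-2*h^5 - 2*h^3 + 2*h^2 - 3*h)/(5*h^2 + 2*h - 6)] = (-30*h^6 - 16*h^5 + 50*h^4 - 8*h^3 + 55*h^2 - 24*h + 18)/(25*h^4 + 20*h^3 - 56*h^2 - 24*h + 36)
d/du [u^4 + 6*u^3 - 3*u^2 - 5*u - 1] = 4*u^3 + 18*u^2 - 6*u - 5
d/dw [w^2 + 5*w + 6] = 2*w + 5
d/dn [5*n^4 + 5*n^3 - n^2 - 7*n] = 20*n^3 + 15*n^2 - 2*n - 7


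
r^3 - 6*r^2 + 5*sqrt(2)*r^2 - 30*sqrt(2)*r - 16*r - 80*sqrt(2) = (r - 8)*(r + 2)*(r + 5*sqrt(2))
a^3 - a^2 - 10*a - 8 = (a - 4)*(a + 1)*(a + 2)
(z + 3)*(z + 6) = z^2 + 9*z + 18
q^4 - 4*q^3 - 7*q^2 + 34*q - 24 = (q - 4)*(q - 2)*(q - 1)*(q + 3)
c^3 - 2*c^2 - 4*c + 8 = (c - 2)^2*(c + 2)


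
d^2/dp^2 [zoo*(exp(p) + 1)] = zoo*exp(p)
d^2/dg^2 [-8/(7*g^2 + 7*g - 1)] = 112*(7*g^2 + 7*g - 7*(2*g + 1)^2 - 1)/(7*g^2 + 7*g - 1)^3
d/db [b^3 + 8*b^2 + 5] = b*(3*b + 16)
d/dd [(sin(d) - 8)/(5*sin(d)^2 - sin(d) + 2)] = (-5*sin(d)^2 + 80*sin(d) - 6)*cos(d)/(5*sin(d)^2 - sin(d) + 2)^2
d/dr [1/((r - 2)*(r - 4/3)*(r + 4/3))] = 9*(-27*r^2 + 36*r + 16)/(81*r^6 - 324*r^5 + 36*r^4 + 1152*r^3 - 896*r^2 - 1024*r + 1024)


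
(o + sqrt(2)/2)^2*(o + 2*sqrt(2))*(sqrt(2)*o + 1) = sqrt(2)*o^4 + 7*o^3 + 15*sqrt(2)*o^2/2 + 13*o/2 + sqrt(2)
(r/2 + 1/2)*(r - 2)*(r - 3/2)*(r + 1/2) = r^4/2 - r^3 - 7*r^2/8 + 11*r/8 + 3/4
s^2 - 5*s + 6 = (s - 3)*(s - 2)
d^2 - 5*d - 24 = (d - 8)*(d + 3)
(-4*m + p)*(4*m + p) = -16*m^2 + p^2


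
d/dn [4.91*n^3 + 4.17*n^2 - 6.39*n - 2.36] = 14.73*n^2 + 8.34*n - 6.39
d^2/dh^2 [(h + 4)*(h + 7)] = 2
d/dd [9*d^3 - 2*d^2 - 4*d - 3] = 27*d^2 - 4*d - 4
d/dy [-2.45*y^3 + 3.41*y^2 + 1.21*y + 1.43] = -7.35*y^2 + 6.82*y + 1.21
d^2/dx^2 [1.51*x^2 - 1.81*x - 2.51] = 3.02000000000000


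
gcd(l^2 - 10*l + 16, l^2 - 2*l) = l - 2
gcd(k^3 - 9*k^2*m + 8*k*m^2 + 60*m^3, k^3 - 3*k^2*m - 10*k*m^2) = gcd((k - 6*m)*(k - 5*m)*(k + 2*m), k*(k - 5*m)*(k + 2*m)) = k^2 - 3*k*m - 10*m^2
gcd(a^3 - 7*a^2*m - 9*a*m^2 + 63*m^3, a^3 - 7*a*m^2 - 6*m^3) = a - 3*m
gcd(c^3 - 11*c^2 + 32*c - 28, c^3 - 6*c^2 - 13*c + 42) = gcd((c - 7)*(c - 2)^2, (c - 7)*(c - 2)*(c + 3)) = c^2 - 9*c + 14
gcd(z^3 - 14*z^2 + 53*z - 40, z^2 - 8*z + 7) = z - 1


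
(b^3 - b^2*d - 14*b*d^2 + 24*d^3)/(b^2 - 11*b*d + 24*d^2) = (b^2 + 2*b*d - 8*d^2)/(b - 8*d)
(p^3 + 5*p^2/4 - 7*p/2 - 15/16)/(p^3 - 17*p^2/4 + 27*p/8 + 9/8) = (p + 5/2)/(p - 3)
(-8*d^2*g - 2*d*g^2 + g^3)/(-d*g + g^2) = (8*d^2 + 2*d*g - g^2)/(d - g)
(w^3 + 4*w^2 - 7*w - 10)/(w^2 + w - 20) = (w^2 - w - 2)/(w - 4)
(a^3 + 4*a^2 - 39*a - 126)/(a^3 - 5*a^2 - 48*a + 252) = (a + 3)/(a - 6)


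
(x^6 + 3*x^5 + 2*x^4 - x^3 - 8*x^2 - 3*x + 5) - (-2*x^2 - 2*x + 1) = x^6 + 3*x^5 + 2*x^4 - x^3 - 6*x^2 - x + 4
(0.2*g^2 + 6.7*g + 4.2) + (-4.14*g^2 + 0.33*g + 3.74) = -3.94*g^2 + 7.03*g + 7.94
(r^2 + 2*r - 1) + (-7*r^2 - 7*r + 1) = -6*r^2 - 5*r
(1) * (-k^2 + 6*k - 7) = -k^2 + 6*k - 7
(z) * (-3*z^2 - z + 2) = -3*z^3 - z^2 + 2*z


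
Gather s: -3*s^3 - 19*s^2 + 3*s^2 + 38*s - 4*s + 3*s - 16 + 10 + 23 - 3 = -3*s^3 - 16*s^2 + 37*s + 14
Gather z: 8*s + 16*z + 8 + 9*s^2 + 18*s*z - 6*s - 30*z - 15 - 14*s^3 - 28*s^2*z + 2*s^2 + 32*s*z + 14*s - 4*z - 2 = -14*s^3 + 11*s^2 + 16*s + z*(-28*s^2 + 50*s - 18) - 9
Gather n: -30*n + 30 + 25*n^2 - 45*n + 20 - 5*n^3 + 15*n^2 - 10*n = -5*n^3 + 40*n^2 - 85*n + 50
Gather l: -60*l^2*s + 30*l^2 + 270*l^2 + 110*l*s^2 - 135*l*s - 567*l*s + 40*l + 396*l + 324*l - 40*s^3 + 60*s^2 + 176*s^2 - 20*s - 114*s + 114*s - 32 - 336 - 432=l^2*(300 - 60*s) + l*(110*s^2 - 702*s + 760) - 40*s^3 + 236*s^2 - 20*s - 800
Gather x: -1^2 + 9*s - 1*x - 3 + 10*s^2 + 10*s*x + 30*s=10*s^2 + 39*s + x*(10*s - 1) - 4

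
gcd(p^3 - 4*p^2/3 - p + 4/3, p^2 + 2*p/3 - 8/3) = p - 4/3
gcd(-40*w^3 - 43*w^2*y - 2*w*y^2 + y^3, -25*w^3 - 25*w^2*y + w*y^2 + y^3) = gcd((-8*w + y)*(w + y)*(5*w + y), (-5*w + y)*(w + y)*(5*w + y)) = 5*w^2 + 6*w*y + y^2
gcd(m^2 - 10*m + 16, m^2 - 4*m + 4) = m - 2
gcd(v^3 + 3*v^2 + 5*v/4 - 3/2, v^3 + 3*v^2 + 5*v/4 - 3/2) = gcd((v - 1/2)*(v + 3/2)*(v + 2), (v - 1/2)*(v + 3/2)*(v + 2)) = v^3 + 3*v^2 + 5*v/4 - 3/2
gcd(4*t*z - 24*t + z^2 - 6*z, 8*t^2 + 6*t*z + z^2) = 4*t + z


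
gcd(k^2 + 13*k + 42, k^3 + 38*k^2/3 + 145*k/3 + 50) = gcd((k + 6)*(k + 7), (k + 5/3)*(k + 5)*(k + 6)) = k + 6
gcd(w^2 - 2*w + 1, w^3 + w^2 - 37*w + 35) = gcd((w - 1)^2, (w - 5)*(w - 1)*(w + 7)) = w - 1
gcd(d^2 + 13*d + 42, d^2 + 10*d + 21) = d + 7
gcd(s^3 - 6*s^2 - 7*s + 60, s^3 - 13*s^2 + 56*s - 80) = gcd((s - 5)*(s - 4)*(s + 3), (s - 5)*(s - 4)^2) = s^2 - 9*s + 20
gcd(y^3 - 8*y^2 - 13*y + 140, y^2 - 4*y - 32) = y + 4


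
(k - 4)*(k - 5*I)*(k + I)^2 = k^4 - 4*k^3 - 3*I*k^3 + 9*k^2 + 12*I*k^2 - 36*k + 5*I*k - 20*I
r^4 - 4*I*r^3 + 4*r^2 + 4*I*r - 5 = (r - 1)*(r + 1)*(r - 5*I)*(r + I)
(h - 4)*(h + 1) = h^2 - 3*h - 4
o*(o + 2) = o^2 + 2*o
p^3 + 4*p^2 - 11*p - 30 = (p - 3)*(p + 2)*(p + 5)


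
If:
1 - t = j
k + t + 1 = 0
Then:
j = 1 - t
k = -t - 1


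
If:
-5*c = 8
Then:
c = -8/5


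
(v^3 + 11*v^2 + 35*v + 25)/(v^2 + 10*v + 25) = v + 1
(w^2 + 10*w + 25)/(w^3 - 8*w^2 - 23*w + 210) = (w + 5)/(w^2 - 13*w + 42)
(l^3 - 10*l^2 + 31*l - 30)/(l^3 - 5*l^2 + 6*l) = (l - 5)/l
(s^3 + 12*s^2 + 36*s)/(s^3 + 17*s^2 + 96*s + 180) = s/(s + 5)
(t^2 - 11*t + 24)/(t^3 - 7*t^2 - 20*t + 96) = 1/(t + 4)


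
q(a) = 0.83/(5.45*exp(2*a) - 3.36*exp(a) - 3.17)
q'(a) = 0.83*(-10.9*exp(2*a) + 3.36*exp(a))/(5.45*exp(2*a) - 3.36*exp(a) - 3.17)^2 = (2.7888 - 9.047*exp(a))*exp(a)/(-5.45*exp(2*a) + 3.36*exp(a) + 3.17)^2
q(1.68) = 0.01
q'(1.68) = -0.01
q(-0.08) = -0.51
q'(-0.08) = -1.94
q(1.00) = 0.03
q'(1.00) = -0.08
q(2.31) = 0.00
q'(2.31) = -0.00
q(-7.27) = -0.26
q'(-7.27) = 0.00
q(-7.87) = -0.26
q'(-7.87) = 0.00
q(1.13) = 0.02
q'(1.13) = -0.05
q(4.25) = 0.00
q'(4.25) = -0.00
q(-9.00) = -0.26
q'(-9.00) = 0.00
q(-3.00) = -0.25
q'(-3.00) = 0.01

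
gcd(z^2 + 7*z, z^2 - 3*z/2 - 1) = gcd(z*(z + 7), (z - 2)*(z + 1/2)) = 1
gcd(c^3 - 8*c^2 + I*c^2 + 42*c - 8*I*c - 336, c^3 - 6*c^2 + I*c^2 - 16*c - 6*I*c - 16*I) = c - 8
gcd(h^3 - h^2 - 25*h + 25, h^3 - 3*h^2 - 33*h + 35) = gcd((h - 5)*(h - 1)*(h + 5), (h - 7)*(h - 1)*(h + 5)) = h^2 + 4*h - 5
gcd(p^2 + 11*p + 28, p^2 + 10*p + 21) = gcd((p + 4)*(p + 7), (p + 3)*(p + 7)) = p + 7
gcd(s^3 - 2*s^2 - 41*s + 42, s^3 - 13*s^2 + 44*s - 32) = s - 1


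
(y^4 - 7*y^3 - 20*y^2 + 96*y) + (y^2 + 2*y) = y^4 - 7*y^3 - 19*y^2 + 98*y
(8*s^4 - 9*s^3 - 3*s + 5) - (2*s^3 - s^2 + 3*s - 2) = 8*s^4 - 11*s^3 + s^2 - 6*s + 7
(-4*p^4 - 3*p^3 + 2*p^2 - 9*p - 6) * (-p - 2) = 4*p^5 + 11*p^4 + 4*p^3 + 5*p^2 + 24*p + 12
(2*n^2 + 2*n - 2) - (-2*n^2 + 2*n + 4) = 4*n^2 - 6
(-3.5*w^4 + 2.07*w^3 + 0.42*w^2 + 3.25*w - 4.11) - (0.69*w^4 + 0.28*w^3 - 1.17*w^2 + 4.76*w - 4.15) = -4.19*w^4 + 1.79*w^3 + 1.59*w^2 - 1.51*w + 0.04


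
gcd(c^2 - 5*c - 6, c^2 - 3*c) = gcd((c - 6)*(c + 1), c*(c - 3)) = 1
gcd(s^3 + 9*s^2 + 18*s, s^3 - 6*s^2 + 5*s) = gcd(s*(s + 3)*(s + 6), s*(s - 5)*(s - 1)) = s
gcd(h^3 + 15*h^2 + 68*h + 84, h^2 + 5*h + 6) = h + 2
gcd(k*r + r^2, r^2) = r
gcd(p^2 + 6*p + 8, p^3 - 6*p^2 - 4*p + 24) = p + 2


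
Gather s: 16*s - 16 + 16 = 16*s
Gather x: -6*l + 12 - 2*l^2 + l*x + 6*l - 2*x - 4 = -2*l^2 + x*(l - 2) + 8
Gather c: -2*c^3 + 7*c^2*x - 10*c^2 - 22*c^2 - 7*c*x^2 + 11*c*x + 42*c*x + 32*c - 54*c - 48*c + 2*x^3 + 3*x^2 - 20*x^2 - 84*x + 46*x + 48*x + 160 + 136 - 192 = -2*c^3 + c^2*(7*x - 32) + c*(-7*x^2 + 53*x - 70) + 2*x^3 - 17*x^2 + 10*x + 104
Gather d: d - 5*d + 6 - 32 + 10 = -4*d - 16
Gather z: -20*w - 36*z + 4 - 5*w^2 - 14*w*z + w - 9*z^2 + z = -5*w^2 - 19*w - 9*z^2 + z*(-14*w - 35) + 4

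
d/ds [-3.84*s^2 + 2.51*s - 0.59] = 2.51 - 7.68*s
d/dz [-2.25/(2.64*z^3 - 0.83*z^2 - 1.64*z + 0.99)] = (17.82*z^2 - 3.735*z - 3.69)/(2.64*z^3 - 0.83*z^2 - 1.64*z + 0.99)^2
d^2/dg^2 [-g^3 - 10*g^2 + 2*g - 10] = -6*g - 20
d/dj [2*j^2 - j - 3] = 4*j - 1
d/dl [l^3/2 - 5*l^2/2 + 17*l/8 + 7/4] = 3*l^2/2 - 5*l + 17/8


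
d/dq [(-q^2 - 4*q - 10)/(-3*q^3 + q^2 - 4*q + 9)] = (-3*q^4 - 24*q^3 - 82*q^2 + 2*q - 76)/(9*q^6 - 6*q^5 + 25*q^4 - 62*q^3 + 34*q^2 - 72*q + 81)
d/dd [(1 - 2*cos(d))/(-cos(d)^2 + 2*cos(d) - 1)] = sin(2*d)/(cos(d) - 1)^3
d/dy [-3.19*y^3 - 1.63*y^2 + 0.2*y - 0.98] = -9.57*y^2 - 3.26*y + 0.2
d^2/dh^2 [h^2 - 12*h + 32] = 2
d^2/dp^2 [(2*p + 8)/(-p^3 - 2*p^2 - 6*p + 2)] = 4*(-(p + 4)*(3*p^2 + 4*p + 6)^2 + (3*p^2 + 4*p + (p + 4)*(3*p + 2) + 6)*(p^3 + 2*p^2 + 6*p - 2))/(p^3 + 2*p^2 + 6*p - 2)^3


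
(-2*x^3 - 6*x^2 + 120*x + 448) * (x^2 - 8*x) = -2*x^5 + 10*x^4 + 168*x^3 - 512*x^2 - 3584*x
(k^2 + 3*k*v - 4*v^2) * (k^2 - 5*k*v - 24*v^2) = k^4 - 2*k^3*v - 43*k^2*v^2 - 52*k*v^3 + 96*v^4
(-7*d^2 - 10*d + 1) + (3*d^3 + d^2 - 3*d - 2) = 3*d^3 - 6*d^2 - 13*d - 1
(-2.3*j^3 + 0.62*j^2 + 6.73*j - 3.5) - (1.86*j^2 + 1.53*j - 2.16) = -2.3*j^3 - 1.24*j^2 + 5.2*j - 1.34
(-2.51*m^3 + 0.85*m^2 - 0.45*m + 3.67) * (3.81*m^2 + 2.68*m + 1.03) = -9.5631*m^5 - 3.4883*m^4 - 2.0218*m^3 + 13.6522*m^2 + 9.3721*m + 3.7801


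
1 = 1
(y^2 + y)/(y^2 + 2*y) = (y + 1)/(y + 2)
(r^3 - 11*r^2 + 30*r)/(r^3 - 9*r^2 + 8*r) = (r^2 - 11*r + 30)/(r^2 - 9*r + 8)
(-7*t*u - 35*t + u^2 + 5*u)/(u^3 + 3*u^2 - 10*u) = (-7*t + u)/(u*(u - 2))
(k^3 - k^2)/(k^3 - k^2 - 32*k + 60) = k^2*(k - 1)/(k^3 - k^2 - 32*k + 60)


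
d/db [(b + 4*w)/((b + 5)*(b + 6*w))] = (-(b + 5)*(b + 4*w) + (b + 5)*(b + 6*w) - (b + 4*w)*(b + 6*w))/((b + 5)^2*(b + 6*w)^2)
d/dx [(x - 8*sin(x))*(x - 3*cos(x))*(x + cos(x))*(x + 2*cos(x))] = -8*x^3*cos(x) + 4*x^3 - 24*x^2*sin(x) + 7*x^2*sin(2*x) + 9*x*sin(x)/2 + 9*x*sin(3*x)/2 + 14*x*cos(x) - 7*x*cos(2*x) + 42*x*cos(3*x) - 7*x + 14*sin(x) + 14*sin(3*x) - 9*cos(x)/2 + 48*cos(2*x)^2 + 24*cos(2*x) - 3*cos(3*x)/2 - 24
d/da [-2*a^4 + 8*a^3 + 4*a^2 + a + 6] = -8*a^3 + 24*a^2 + 8*a + 1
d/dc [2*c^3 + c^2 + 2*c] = 6*c^2 + 2*c + 2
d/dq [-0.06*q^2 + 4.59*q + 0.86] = 4.59 - 0.12*q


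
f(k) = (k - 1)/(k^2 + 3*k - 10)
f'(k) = (-2*k - 3)*(k - 1)/(k^2 + 3*k - 10)^2 + 1/(k^2 + 3*k - 10) = (k^2 + 3*k - (k - 1)*(2*k + 3) - 10)/(k^2 + 3*k - 10)^2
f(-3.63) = 0.60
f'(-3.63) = -0.46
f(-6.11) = -0.79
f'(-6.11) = -0.70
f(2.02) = 7.26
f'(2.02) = -357.16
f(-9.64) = -0.20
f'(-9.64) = -0.04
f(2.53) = 0.38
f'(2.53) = -0.52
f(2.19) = 0.87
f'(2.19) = -3.97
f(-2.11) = 0.26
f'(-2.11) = -0.11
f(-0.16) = 0.11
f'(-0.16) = -0.07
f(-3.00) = 0.40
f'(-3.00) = -0.22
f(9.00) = 0.08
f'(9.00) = -0.00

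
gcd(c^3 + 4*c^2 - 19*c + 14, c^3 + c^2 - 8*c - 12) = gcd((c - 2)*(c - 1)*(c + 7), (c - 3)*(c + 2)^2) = 1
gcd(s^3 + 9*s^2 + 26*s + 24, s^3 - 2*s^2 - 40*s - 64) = s^2 + 6*s + 8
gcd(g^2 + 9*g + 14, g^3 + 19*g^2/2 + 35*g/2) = g + 7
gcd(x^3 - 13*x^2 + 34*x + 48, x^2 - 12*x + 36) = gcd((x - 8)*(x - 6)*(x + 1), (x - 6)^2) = x - 6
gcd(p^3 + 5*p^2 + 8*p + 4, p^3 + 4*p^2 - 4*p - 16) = p + 2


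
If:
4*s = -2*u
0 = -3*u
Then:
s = 0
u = 0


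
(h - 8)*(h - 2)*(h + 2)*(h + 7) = h^4 - h^3 - 60*h^2 + 4*h + 224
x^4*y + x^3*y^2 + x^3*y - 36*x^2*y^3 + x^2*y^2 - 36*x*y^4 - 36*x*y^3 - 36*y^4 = (x - 6*y)*(x + y)*(x + 6*y)*(x*y + y)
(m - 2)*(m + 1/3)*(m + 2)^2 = m^4 + 7*m^3/3 - 10*m^2/3 - 28*m/3 - 8/3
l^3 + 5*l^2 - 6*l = l*(l - 1)*(l + 6)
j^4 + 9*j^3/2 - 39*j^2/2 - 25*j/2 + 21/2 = (j - 3)*(j - 1/2)*(j + 1)*(j + 7)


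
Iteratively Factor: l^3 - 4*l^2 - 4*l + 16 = (l - 2)*(l^2 - 2*l - 8) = (l - 2)*(l + 2)*(l - 4)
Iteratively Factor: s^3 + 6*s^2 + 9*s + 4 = (s + 1)*(s^2 + 5*s + 4) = (s + 1)*(s + 4)*(s + 1)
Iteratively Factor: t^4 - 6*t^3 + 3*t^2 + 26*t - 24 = (t + 2)*(t^3 - 8*t^2 + 19*t - 12) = (t - 4)*(t + 2)*(t^2 - 4*t + 3) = (t - 4)*(t - 3)*(t + 2)*(t - 1)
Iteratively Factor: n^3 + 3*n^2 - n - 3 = (n + 1)*(n^2 + 2*n - 3) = (n + 1)*(n + 3)*(n - 1)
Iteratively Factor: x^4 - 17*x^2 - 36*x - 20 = (x + 2)*(x^3 - 2*x^2 - 13*x - 10) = (x + 1)*(x + 2)*(x^2 - 3*x - 10) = (x + 1)*(x + 2)^2*(x - 5)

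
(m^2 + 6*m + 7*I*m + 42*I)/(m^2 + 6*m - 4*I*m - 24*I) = (m + 7*I)/(m - 4*I)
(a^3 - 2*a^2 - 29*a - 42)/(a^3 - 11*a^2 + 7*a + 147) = (a + 2)/(a - 7)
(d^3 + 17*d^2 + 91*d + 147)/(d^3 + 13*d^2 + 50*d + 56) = (d^2 + 10*d + 21)/(d^2 + 6*d + 8)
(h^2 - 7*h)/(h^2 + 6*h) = (h - 7)/(h + 6)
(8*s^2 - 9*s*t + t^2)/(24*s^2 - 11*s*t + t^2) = (s - t)/(3*s - t)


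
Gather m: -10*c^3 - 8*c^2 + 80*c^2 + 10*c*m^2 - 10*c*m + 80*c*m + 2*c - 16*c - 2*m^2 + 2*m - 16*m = -10*c^3 + 72*c^2 - 14*c + m^2*(10*c - 2) + m*(70*c - 14)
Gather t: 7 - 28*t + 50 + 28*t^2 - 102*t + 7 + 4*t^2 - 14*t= 32*t^2 - 144*t + 64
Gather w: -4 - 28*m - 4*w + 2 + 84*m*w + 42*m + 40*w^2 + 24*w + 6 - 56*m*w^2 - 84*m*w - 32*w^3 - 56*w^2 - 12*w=14*m - 32*w^3 + w^2*(-56*m - 16) + 8*w + 4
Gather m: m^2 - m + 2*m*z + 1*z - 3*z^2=m^2 + m*(2*z - 1) - 3*z^2 + z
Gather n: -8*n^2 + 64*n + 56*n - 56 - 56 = -8*n^2 + 120*n - 112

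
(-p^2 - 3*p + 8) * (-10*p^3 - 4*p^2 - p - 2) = 10*p^5 + 34*p^4 - 67*p^3 - 27*p^2 - 2*p - 16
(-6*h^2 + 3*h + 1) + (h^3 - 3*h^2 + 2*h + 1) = h^3 - 9*h^2 + 5*h + 2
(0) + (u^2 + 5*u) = u^2 + 5*u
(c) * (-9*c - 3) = -9*c^2 - 3*c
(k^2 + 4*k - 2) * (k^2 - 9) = k^4 + 4*k^3 - 11*k^2 - 36*k + 18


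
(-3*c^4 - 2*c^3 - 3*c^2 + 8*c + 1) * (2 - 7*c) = 21*c^5 + 8*c^4 + 17*c^3 - 62*c^2 + 9*c + 2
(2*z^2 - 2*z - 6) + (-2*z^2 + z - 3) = -z - 9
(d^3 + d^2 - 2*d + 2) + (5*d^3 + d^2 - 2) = 6*d^3 + 2*d^2 - 2*d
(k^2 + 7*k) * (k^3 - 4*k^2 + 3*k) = k^5 + 3*k^4 - 25*k^3 + 21*k^2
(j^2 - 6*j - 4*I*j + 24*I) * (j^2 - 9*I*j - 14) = j^4 - 6*j^3 - 13*I*j^3 - 50*j^2 + 78*I*j^2 + 300*j + 56*I*j - 336*I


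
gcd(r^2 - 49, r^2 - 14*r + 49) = r - 7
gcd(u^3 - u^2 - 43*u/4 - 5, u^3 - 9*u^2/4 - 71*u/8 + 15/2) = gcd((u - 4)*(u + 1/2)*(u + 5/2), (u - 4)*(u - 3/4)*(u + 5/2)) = u^2 - 3*u/2 - 10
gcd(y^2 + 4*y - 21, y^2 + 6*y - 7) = y + 7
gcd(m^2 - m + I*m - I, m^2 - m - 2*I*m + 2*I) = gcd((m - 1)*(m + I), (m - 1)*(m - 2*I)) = m - 1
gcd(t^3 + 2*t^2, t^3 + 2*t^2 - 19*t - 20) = 1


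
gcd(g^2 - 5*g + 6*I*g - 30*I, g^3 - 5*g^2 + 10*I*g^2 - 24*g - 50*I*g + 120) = g^2 + g*(-5 + 6*I) - 30*I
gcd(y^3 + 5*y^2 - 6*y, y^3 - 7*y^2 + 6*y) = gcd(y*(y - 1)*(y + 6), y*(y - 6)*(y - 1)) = y^2 - y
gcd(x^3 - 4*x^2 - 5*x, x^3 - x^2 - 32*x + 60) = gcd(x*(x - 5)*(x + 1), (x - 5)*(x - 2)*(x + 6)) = x - 5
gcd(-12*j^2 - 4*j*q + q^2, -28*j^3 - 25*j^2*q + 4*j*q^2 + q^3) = 1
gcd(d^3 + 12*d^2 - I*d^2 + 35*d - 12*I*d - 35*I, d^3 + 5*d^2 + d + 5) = d^2 + d*(5 - I) - 5*I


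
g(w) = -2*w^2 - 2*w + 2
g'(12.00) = -50.00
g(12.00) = -310.00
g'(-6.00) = 22.00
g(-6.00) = -58.00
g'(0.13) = -2.52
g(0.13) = 1.71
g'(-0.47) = -0.12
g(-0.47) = 2.50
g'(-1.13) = 2.52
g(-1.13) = 1.71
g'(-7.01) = 26.04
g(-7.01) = -82.26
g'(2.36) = -11.44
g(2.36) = -13.86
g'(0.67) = -4.68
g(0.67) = -0.24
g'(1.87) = -9.48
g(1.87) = -8.73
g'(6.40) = -27.60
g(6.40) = -92.72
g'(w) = -4*w - 2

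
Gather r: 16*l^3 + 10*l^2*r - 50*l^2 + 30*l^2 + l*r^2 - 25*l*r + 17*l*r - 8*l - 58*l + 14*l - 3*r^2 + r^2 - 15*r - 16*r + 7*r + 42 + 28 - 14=16*l^3 - 20*l^2 - 52*l + r^2*(l - 2) + r*(10*l^2 - 8*l - 24) + 56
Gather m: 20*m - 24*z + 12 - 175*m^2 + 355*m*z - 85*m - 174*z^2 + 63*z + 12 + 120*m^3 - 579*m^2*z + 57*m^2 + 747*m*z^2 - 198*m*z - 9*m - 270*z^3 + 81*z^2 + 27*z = 120*m^3 + m^2*(-579*z - 118) + m*(747*z^2 + 157*z - 74) - 270*z^3 - 93*z^2 + 66*z + 24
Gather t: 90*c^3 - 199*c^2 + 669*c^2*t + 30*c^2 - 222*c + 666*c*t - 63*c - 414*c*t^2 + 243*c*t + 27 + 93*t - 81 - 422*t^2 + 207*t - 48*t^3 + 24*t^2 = 90*c^3 - 169*c^2 - 285*c - 48*t^3 + t^2*(-414*c - 398) + t*(669*c^2 + 909*c + 300) - 54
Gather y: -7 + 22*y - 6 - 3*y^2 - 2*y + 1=-3*y^2 + 20*y - 12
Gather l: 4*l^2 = 4*l^2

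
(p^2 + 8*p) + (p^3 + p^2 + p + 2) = p^3 + 2*p^2 + 9*p + 2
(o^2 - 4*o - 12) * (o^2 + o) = o^4 - 3*o^3 - 16*o^2 - 12*o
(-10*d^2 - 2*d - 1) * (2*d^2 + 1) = -20*d^4 - 4*d^3 - 12*d^2 - 2*d - 1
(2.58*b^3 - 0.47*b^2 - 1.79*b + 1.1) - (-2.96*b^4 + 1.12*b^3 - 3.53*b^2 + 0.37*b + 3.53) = 2.96*b^4 + 1.46*b^3 + 3.06*b^2 - 2.16*b - 2.43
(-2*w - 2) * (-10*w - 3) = 20*w^2 + 26*w + 6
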